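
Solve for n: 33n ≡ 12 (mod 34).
22

Since gcd(33, 34) = 1 divides 12, a solution exists.
Multiply both sides by the inverse of 33 mod 34:
  33^(-1) mod 34 = 33
  x ≡ 33 × 12 ≡ 396 ≡ 22 (mod 34)
Verification: 33 × 22 = 726 = 21 × 34 + 12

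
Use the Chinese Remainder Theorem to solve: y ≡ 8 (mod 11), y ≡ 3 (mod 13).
107

Using the Chinese Remainder Theorem:
M = product of moduli = 143
For equation 1: M_1 = 13, 13 ≡ 2 (mod 11), inverse of 13 mod 11 is 6 (check: 2 × 6 = 12 ≡ 1 (mod 11))
For equation 2: M_2 = 11, 11 ≡ 11 (mod 13), inverse of 11 mod 13 is 6 (check: 11 × 6 = 66 ≡ 1 (mod 13))
Combine: y ≡ Σ r_i×M_i×(M_i⁻¹ mod m_i) = 8×13×6 + 3×11×6 = 624 + 198 = 822
822 mod 143 = 107
y ≡ 107 (mod 143)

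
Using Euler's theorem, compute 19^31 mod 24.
By Euler: 19^{8} ≡ 1 (mod 24) since gcd(19, 24) = 1. 31 = 3×8 + 7. So 19^{31} ≡ 19^{7} ≡ 19 (mod 24)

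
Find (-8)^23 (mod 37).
Using repeated squaring. (-8) ≡ 29 (mod 37). 23 = 16 + 4 + 2 + 1 (binary 10111). Repeated squaring mod 37: 29^1 ≡ 29; 29^2 ≡ 29² = 841 ≡ 27; 29^4 ≡ 27² = 729 ≡ 26; 29^8 ≡ 26² = 676 ≡ 10; 29^16 ≡ 10² = 100 ≡ 26. Multiply: (-8)^23 ≡ 29^16 × 29^4 × 29^2 × 29^1 ≡ 26 × 26 × 27 × 29 (mod 37): 26 × 26 = 676 ≡ 10; 10 × 27 = 270 ≡ 11; 11 × 29 = 319 ≡ 23. So (-8)^23 ≡ 23 (mod 37).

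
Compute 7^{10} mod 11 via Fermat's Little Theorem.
1

By Fermat's Little Theorem, a^(p-1) ≡ 1 (mod p) for prime p and gcd(a, p) = 1
Here p = 11, so 7^10 ≡ 1 (mod 11)
We can reduce the exponent: 10 mod 10 = 0
So 7^10 ≡ 7^0 (mod 11)
Computing: 7^0 mod 11 = 1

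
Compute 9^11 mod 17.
Using repeated squaring. 11 = 8 + 2 + 1 (binary 1011). Repeated squaring mod 17: 9^1 ≡ 9; 9^2 ≡ 9² = 81 ≡ 13; 9^4 ≡ 13² = 169 ≡ 16; 9^8 ≡ 16² = 256 ≡ 1. Multiply: 9^11 = 9^8 × 9^2 × 9^1 ≡ 1 × 13 × 9 (mod 17): 1 × 13 = 13 ≡ 13; 13 × 9 = 117 ≡ 15. So 9^11 ≡ 15 (mod 17).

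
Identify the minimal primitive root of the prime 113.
p - 1 = 112 has prime divisors 2, 7. h is a primitive root mod 113 iff h^(112/q) ≢ 1 (mod 113) for each such q.
h = 2: 2^56 ≡ 1, 2^16 ≡ 109 (mod 113); 2^56 ≡ 1, so not a primitive root.
h = 3: 3^56 ≡ 112, 3^16 ≡ 49 (mod 113); none is 1, so 3 has order 112 and is a primitive root.
The smallest primitive root mod 113 is g = 3.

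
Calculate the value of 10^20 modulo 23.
Using repeated squaring. 20 = 16 + 4 (binary 10100). Repeated squaring mod 23: 10^1 ≡ 10; 10^2 ≡ 10² = 100 ≡ 8; 10^4 ≡ 8² = 64 ≡ 18; 10^8 ≡ 18² = 324 ≡ 2; 10^16 ≡ 2² = 4 ≡ 4. Multiply: 10^20 = 10^16 × 10^4 ≡ 4 × 18 (mod 23): 4 × 18 = 72 ≡ 3. So 10^20 ≡ 3 (mod 23).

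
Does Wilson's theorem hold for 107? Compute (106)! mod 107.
(106)! mod 107 = 106. Since this equals -1 (mod 107), Wilson confirms 107 is prime.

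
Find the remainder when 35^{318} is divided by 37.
By Fermat: 35^{36} ≡ 1 (mod 37). 318 = 8×36 + 30. So 35^{318} ≡ 35^{30} ≡ 11 (mod 37)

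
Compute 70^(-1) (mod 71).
70^(-1) ≡ 70 (mod 71). Verification: 70 × 70 = 4900 ≡ 1 (mod 71)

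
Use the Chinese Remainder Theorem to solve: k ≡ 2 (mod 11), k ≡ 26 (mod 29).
M = 11 × 29 = 319. M₁ = 29, y₁ ≡ 8 (mod 11). M₂ = 11, y₂ ≡ 8 (mod 29). k = 2×29×8 + 26×11×8 ≡ 200 (mod 319)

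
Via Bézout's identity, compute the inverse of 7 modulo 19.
Extended GCD: 7(-8) + 19(3) = 1. So 7^(-1) ≡ 11 ≡ 11 (mod 19). Verify: 7 × 11 = 77 ≡ 1 (mod 19)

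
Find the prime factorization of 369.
3^2 × 41

Divide by primes starting from smallest:
369 ÷ 3 = 123
123 ÷ 3 = 41
41 ÷ 41 = 1

369 = 3^2 × 41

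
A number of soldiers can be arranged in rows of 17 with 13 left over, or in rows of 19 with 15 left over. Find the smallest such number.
M = 17 × 19 = 323. M₁ = 19, y₁ ≡ 9 (mod 17). M₂ = 17, y₂ ≡ 9 (mod 19). y = 13×19×9 + 15×17×9 ≡ 319 (mod 323). The smallest positive such number is 319.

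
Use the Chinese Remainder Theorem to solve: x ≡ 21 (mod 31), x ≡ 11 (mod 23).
517

Using the Chinese Remainder Theorem:
M = product of moduli = 713
For equation 1: M_1 = 23, 23 ≡ 23 (mod 31), inverse of 23 mod 31 is 27 (check: 23 × 27 = 621 ≡ 1 (mod 31))
For equation 2: M_2 = 31, 31 ≡ 8 (mod 23), inverse of 31 mod 23 is 3 (check: 8 × 3 = 24 ≡ 1 (mod 23))
Combine: x ≡ Σ r_i×M_i×(M_i⁻¹ mod m_i) = 21×23×27 + 11×31×3 = 13041 + 1023 = 14064
14064 mod 713 = 517
x ≡ 517 (mod 713)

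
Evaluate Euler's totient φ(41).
40

Prime factorization: 41 = 41
Using the formula φ(n) = n × Π(1 - 1/p) for each prime factor p:
φ(41) = 41 × (1 - 1/41)
φ(41) = 40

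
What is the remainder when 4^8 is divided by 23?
8 = 8 (binary 1000). Repeated squaring mod 23: 4^1 ≡ 4; 4^2 ≡ 4² = 16 ≡ 16; 4^4 ≡ 16² = 256 ≡ 3; 4^8 ≡ 3² = 9 ≡ 9. So 4^8 ≡ 9 (mod 23).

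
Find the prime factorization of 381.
3 × 127

Divide by primes starting from smallest:
381 ÷ 3 = 127
127 ÷ 127 = 1

381 = 3 × 127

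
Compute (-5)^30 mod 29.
Using Fermat: (-5)^{28} ≡ 1 (mod 29). 30 ≡ 2 (mod 28). So (-5)^{30} ≡ (-5)^{2} ≡ 25 (mod 29)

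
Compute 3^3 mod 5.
3 = 2 + 1 (binary 11). Repeated squaring mod 5: 3^1 ≡ 3; 3^2 ≡ 3² = 9 ≡ 4. Multiply: 3^3 = 3^2 × 3^1 ≡ 4 × 3 (mod 5): 4 × 3 = 12 ≡ 2. So 3^3 ≡ 2 (mod 5).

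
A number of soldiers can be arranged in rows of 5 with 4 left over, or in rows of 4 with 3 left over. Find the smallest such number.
M = 5 × 4 = 20. M₁ = 4, y₁ ≡ 4 (mod 5). M₂ = 5, y₂ ≡ 1 (mod 4). r = 4×4×4 + 3×5×1 ≡ 19 (mod 20). The smallest positive such number is 19.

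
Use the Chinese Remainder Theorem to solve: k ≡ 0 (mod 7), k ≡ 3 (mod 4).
M = 7 × 4 = 28. M₁ = 4, y₁ ≡ 2 (mod 7). M₂ = 7, y₂ ≡ 3 (mod 4). k = 0×4×2 + 3×7×3 ≡ 7 (mod 28)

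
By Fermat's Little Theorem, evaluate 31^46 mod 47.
By Fermat's Little Theorem, 31^{46} ≡ 1 (mod 47) since 47 is prime and gcd(31, 47) = 1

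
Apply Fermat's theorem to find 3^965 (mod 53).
By Fermat: 3^{52} ≡ 1 (mod 53). 965 ≡ 29 (mod 52). So 3^{965} ≡ 3^{29} ≡ 26 (mod 53)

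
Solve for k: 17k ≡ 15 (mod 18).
3

Since gcd(17, 18) = 1 divides 15, a solution exists.
Multiply both sides by the inverse of 17 mod 18:
  17^(-1) mod 18 = 17
  x ≡ 17 × 15 ≡ 255 ≡ 3 (mod 18)
Verification: 17 × 3 = 51 = 2 × 18 + 15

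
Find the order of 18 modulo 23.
Powers of 18 mod 23: 18^1≡18, 18^2≡2, 18^3≡13, 18^4≡4, 18^5≡3, 18^6≡8, 18^7≡6, 18^8≡16, 18^9≡12, 18^10≡9, 18^11≡1. Order = 11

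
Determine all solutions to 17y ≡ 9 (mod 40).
17

Since gcd(17, 40) = 1 divides 9, a solution exists.
Multiply both sides by the inverse of 17 mod 40:
  17^(-1) mod 40 = 33
  x ≡ 33 × 9 ≡ 297 ≡ 17 (mod 40)
Verification: 17 × 17 = 289 = 7 × 40 + 9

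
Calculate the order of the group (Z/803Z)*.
720

Prime factorization: 803 = 11 × 73
Using the formula φ(n) = n × Π(1 - 1/p) for each prime factor p:
φ(803) = 803 × (1 - 1/11) × (1 - 1/73)
φ(803) = 720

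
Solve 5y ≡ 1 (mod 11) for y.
9

Using Extended Euclidean Algorithm:
gcd(5, 11) = 1
Bezout coefficients: 5 × -2 + 11 × 1 = 1
So 5 × -2 ≡ 1 (mod 11)
The inverse is -2 mod 11 = 9
Verification: 5 × 9 = 45 = 4 × 11 + 1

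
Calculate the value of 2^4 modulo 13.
4 = 4 (binary 100). Repeated squaring mod 13: 2^1 ≡ 2; 2^2 ≡ 2² = 4 ≡ 4; 2^4 ≡ 4² = 16 ≡ 3. So 2^4 ≡ 3 (mod 13).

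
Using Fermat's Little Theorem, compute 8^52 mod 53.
By Fermat's Little Theorem, 8^{52} ≡ 1 (mod 53) since 53 is prime and gcd(8, 53) = 1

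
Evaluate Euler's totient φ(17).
16

Prime factorization: 17 = 17
Using the formula φ(n) = n × Π(1 - 1/p) for each prime factor p:
φ(17) = 17 × (1 - 1/17)
φ(17) = 16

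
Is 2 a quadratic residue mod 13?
By Euler's criterion: 2^{6} ≡ 12 (mod 13). Since this equals -1 (≡ 12), 2 is not a QR.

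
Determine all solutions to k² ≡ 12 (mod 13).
The square roots of 12 mod 13 are 8 and 5. Verify: 8² = 64 ≡ 12 (mod 13)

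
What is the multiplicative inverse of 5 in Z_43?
26

Using Extended Euclidean Algorithm:
gcd(5, 43) = 1
Bezout coefficients: 5 × -17 + 43 × 2 = 1
So 5 × -17 ≡ 1 (mod 43)
The inverse is -17 mod 43 = 26
Verification: 5 × 26 = 130 = 3 × 43 + 1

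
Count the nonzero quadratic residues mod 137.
For prime 137, there are (p-1)/2 = (137-1)/2 = 68 quadratic residues (excluding 0).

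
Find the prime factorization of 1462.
2 × 17 × 43

Divide by primes starting from smallest:
1462 ÷ 2 = 731
731 ÷ 17 = 43
43 ÷ 43 = 1

1462 = 2 × 17 × 43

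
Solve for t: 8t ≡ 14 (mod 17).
6

Since gcd(8, 17) = 1 divides 14, a solution exists.
Multiply both sides by the inverse of 8 mod 17:
  8^(-1) mod 17 = 15
  x ≡ 15 × 14 ≡ 210 ≡ 6 (mod 17)
Verification: 8 × 6 = 48 = 2 × 17 + 14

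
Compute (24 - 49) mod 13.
1

(24 - 49) = -25
-25 mod 13 = 1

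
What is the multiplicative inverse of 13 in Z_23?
13^(-1) ≡ 16 (mod 23). Verification: 13 × 16 = 208 ≡ 1 (mod 23)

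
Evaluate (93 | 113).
(93/113) = 93^{56} mod 113 = -1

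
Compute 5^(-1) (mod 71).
57

Using Extended Euclidean Algorithm:
gcd(5, 71) = 1
Bezout coefficients: 5 × -14 + 71 × 1 = 1
So 5 × -14 ≡ 1 (mod 71)
The inverse is -14 mod 71 = 57
Verification: 5 × 57 = 285 = 4 × 71 + 1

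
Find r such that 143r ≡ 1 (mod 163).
143^(-1) ≡ 57 (mod 163). Verification: 143 × 57 = 8151 ≡ 1 (mod 163)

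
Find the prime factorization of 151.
151

Divide by primes starting from smallest:
151 ÷ 151 = 1

151 = 151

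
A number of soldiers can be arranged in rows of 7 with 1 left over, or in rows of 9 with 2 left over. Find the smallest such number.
M = 7 × 9 = 63. M₁ = 9, y₁ ≡ 4 (mod 7). M₂ = 7, y₂ ≡ 4 (mod 9). r = 1×9×4 + 2×7×4 ≡ 29 (mod 63). The smallest positive such number is 29.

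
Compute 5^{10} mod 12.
1

Using successive squaring:
Binary expansion of 10: 1010
Powers of 5 mod 12 (each is the square of the previous):
  5^1 ≡ 5 (mod 12)
  5^2 ≡ 5² = 25 ≡ 1 (mod 12)
  5^4 ≡ 1² = 1 ≡ 1 (mod 12)
  5^8 ≡ 1² = 1 ≡ 1 (mod 12)
10 = 8 + 2, so 5^10 = 5^8 × 5^2 ≡ 1 × 1 (mod 12)
Multiplying step by step:
  1 × 1 = 1 ≡ 1 (mod 12)
Result: 5^10 ≡ 1 (mod 12)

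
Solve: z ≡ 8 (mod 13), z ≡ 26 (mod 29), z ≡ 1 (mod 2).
M = 13 × 29 × 2 = 754. M₁ = 58, y₁ ≡ 11 (mod 13). M₂ = 26, y₂ ≡ 19 (mod 29). M₃ = 377, y₃ ≡ 1 (mod 2). z = 8×58×11 + 26×26×19 + 1×377×1 ≡ 229 (mod 754)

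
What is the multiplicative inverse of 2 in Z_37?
19

Using Extended Euclidean Algorithm:
gcd(2, 37) = 1
Bezout coefficients: 2 × -18 + 37 × 1 = 1
So 2 × -18 ≡ 1 (mod 37)
The inverse is -18 mod 37 = 19
Verification: 2 × 19 = 38 = 1 × 37 + 1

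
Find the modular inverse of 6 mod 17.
6^(-1) ≡ 3 (mod 17). Verification: 6 × 3 = 18 ≡ 1 (mod 17)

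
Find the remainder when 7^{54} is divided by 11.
By Fermat: 7^{10} ≡ 1 (mod 11). 54 = 5×10 + 4. So 7^{54} ≡ 7^{4} ≡ 3 (mod 11)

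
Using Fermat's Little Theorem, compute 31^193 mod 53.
By Fermat: 31^{52} ≡ 1 (mod 53). 193 = 3×52 + 37. So 31^{193} ≡ 31^{37} ≡ 26 (mod 53)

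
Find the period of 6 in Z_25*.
Powers of 6 mod 25: 6^1≡6, 6^2≡11, 6^3≡16, 6^4≡21, 6^5≡1. Order = 5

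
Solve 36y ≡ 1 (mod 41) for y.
8

Using Extended Euclidean Algorithm:
gcd(36, 41) = 1
Bezout coefficients: 36 × 8 + 41 × -7 = 1
So 36 × 8 ≡ 1 (mod 41)
The inverse is 8 mod 41 = 8
Verification: 36 × 8 = 288 = 7 × 41 + 1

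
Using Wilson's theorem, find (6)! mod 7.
By Wilson's theorem, (6)! ≡ -1 ≡ 6 (mod 7)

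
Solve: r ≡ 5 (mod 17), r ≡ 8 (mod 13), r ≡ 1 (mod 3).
M = 17 × 13 × 3 = 663. M₁ = 39, y₁ ≡ 7 (mod 17). M₂ = 51, y₂ ≡ 12 (mod 13). M₃ = 221, y₃ ≡ 2 (mod 3). r = 5×39×7 + 8×51×12 + 1×221×2 ≡ 73 (mod 663)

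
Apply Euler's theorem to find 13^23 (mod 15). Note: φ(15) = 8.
By Euler: 13^{8} ≡ 1 (mod 15) since gcd(13, 15) = 1. 23 = 2×8 + 7. So 13^{23} ≡ 13^{7} ≡ 7 (mod 15)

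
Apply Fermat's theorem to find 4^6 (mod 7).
By Fermat's Little Theorem, 4^{6} ≡ 1 (mod 7) since 7 is prime and gcd(4, 7) = 1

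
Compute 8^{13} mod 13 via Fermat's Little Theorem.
8

By Fermat's Little Theorem, a^(p-1) ≡ 1 (mod p) for prime p and gcd(a, p) = 1
Here p = 13, so 8^12 ≡ 1 (mod 13)
We can reduce the exponent: 13 mod 12 = 1
So 8^13 ≡ 8^1 (mod 13)
Computing: 8^1 mod 13 = 8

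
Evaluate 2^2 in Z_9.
2 = 2 (binary 10). Repeated squaring mod 9: 2^1 ≡ 2; 2^2 ≡ 2² = 4 ≡ 4. So 2^2 ≡ 4 (mod 9).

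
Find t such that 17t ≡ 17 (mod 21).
1

Since gcd(17, 21) = 1 divides 17, a solution exists.
Multiply both sides by the inverse of 17 mod 21:
  17^(-1) mod 21 = 5
  x ≡ 5 × 17 ≡ 85 ≡ 1 (mod 21)
Verification: 17 × 1 = 17 = 0 × 21 + 17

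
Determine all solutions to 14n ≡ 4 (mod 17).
10

Since gcd(14, 17) = 1 divides 4, a solution exists.
Multiply both sides by the inverse of 14 mod 17:
  14^(-1) mod 17 = 11
  x ≡ 11 × 4 ≡ 44 ≡ 10 (mod 17)
Verification: 14 × 10 = 140 = 8 × 17 + 4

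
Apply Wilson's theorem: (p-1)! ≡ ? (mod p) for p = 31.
By Wilson's theorem, (30)! ≡ -1 ≡ 30 (mod 31)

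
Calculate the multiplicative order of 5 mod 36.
Powers of 5 mod 36: 5^1≡5, 5^2≡25, 5^3≡17, 5^4≡13, 5^5≡29, 5^6≡1. Order = 6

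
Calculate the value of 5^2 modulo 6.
2 = 2 (binary 10). Repeated squaring mod 6: 5^1 ≡ 5; 5^2 ≡ 5² = 25 ≡ 1. So 5^2 ≡ 1 (mod 6).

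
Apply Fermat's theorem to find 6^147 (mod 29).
By Fermat: 6^{28} ≡ 1 (mod 29). 147 = 5×28 + 7. So 6^{147} ≡ 6^{7} ≡ 28 (mod 29)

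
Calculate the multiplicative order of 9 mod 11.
Powers of 9 mod 11: 9^1≡9, 9^2≡4, 9^3≡3, 9^4≡5, 9^5≡1. Order = 5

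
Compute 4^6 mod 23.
6 = 4 + 2 (binary 110). Repeated squaring mod 23: 4^1 ≡ 4; 4^2 ≡ 4² = 16 ≡ 16; 4^4 ≡ 16² = 256 ≡ 3. Multiply: 4^6 = 4^4 × 4^2 ≡ 3 × 16 (mod 23): 3 × 16 = 48 ≡ 2. So 4^6 ≡ 2 (mod 23).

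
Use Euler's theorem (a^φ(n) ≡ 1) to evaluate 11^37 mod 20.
By Euler: 11^{8} ≡ 1 (mod 20) since gcd(11, 20) = 1. 37 = 4×8 + 5. So 11^{37} ≡ 11^{5} ≡ 11 (mod 20)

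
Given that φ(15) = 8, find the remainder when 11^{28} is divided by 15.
By Euler: 11^{8} ≡ 1 (mod 15) since gcd(11, 15) = 1. 28 = 3×8 + 4. So 11^{28} ≡ 11^{4} ≡ 1 (mod 15)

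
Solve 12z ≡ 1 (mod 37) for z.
12^(-1) ≡ 34 (mod 37). Verification: 12 × 34 = 408 ≡ 1 (mod 37)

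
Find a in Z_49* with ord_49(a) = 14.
6 has order 14 mod 49 since 6^{14} ≡ 1 (mod 49) and no smaller power works.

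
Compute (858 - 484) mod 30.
14

(858 - 484) = 374
374 mod 30 = 14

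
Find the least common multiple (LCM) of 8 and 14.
56

First find GCD(8, 14) using the Euclidean algorithm:
8 = 0 × 14 + 8
14 = 1 × 8 + 6
8 = 1 × 6 + 2
6 = 3 × 2 + 0
GCD(8, 14) = 2

LCM formula: LCM(a, b) = (a × b) / GCD(a, b)
LCM(8, 14) = (8 × 14) / 2
LCM(8, 14) = 112 / 2
LCM(8, 14) = 56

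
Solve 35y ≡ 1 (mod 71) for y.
69

Using Extended Euclidean Algorithm:
gcd(35, 71) = 1
Bezout coefficients: 35 × -2 + 71 × 1 = 1
So 35 × -2 ≡ 1 (mod 71)
The inverse is -2 mod 71 = 69
Verification: 35 × 69 = 2415 = 34 × 71 + 1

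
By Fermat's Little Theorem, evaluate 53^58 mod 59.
By Fermat's Little Theorem, 53^{58} ≡ 1 (mod 59) since 59 is prime and gcd(53, 59) = 1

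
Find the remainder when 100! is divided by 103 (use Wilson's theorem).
(102)! = (100)! × (101) × (102) ≡ -1 (mod 103). So (100)! ≡ -1 × [(102)(101)]^(-1) ≡ 51 (mod 103)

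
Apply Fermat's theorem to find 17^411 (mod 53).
By Fermat: 17^{52} ≡ 1 (mod 53). 411 = 7×52 + 47. So 17^{411} ≡ 17^{47} ≡ 4 (mod 53)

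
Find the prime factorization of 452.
2^2 × 113

Divide by primes starting from smallest:
452 ÷ 2 = 226
226 ÷ 2 = 113
113 ÷ 113 = 1

452 = 2^2 × 113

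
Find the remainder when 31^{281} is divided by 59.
By Fermat: 31^{58} ≡ 1 (mod 59). 281 = 4×58 + 49. So 31^{281} ≡ 31^{49} ≡ 47 (mod 59)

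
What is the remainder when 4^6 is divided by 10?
6 = 4 + 2 (binary 110). Repeated squaring mod 10: 4^1 ≡ 4; 4^2 ≡ 4² = 16 ≡ 6; 4^4 ≡ 6² = 36 ≡ 6. Multiply: 4^6 = 4^4 × 4^2 ≡ 6 × 6 (mod 10): 6 × 6 = 36 ≡ 6. So 4^6 ≡ 6 (mod 10).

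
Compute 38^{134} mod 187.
152

Using successive squaring:
Binary expansion of 134: 10000110
Powers of 38 mod 187 (each is the square of the previous):
  38^1 ≡ 38 (mod 187)
  38^2 ≡ 38² = 1444 ≡ 135 (mod 187)
  38^4 ≡ 135² = 18225 ≡ 86 (mod 187)
  38^8 ≡ 86² = 7396 ≡ 103 (mod 187)
  38^16 ≡ 103² = 10609 ≡ 137 (mod 187)
  38^32 ≡ 137² = 18769 ≡ 69 (mod 187)
  38^64 ≡ 69² = 4761 ≡ 86 (mod 187)
  38^128 ≡ 86² = 7396 ≡ 103 (mod 187)
134 = 128 + 4 + 2, so 38^134 = 38^128 × 38^4 × 38^2 ≡ 103 × 86 × 135 (mod 187)
Multiplying step by step:
  103 × 86 = 8858 ≡ 69 (mod 187)
  69 × 135 = 9315 ≡ 152 (mod 187)
Result: 38^134 ≡ 152 (mod 187)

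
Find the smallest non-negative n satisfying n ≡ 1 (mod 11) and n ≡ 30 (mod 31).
M = 11 × 31 = 341. M₁ = 31, y₁ ≡ 5 (mod 11). M₂ = 11, y₂ ≡ 17 (mod 31). n = 1×31×5 + 30×11×17 ≡ 309 (mod 341)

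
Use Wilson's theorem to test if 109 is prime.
(108)! mod 109 = 108. Since 108 ≡ -1 (mod 109), 109 is prime.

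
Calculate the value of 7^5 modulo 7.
7 ≡ 0 (mod 7). 5 = 4 + 1 (binary 101). Repeated squaring mod 7: 0^1 ≡ 0; 0^2 ≡ 0² = 0 ≡ 0; 0^4 ≡ 0² = 0 ≡ 0. Multiply: 7^5 ≡ 0^4 × 0^1 ≡ 0 × 0 (mod 7): 0 × 0 = 0 ≡ 0. So 7^5 ≡ 0 (mod 7).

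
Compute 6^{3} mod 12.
0

Using successive squaring:
Binary expansion of 3: 11
Powers of 6 mod 12 (each is the square of the previous):
  6^1 ≡ 6 (mod 12)
  6^2 ≡ 6² = 36 ≡ 0 (mod 12)
3 = 2 + 1, so 6^3 = 6^2 × 6^1 ≡ 0 × 6 (mod 12)
Multiplying step by step:
  0 × 6 = 0 ≡ 0 (mod 12)
Result: 6^3 ≡ 0 (mod 12)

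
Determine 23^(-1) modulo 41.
23^(-1) ≡ 25 (mod 41). Verification: 23 × 25 = 575 ≡ 1 (mod 41)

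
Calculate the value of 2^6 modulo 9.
6 = 4 + 2 (binary 110). Repeated squaring mod 9: 2^1 ≡ 2; 2^2 ≡ 2² = 4 ≡ 4; 2^4 ≡ 4² = 16 ≡ 7. Multiply: 2^6 = 2^4 × 2^2 ≡ 7 × 4 (mod 9): 7 × 4 = 28 ≡ 1. So 2^6 ≡ 1 (mod 9).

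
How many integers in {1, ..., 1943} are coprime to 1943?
1848

Prime factorization: 1943 = 29 × 67
Using the formula φ(n) = n × Π(1 - 1/p) for each prime factor p:
φ(1943) = 1943 × (1 - 1/29) × (1 - 1/67)
φ(1943) = 1848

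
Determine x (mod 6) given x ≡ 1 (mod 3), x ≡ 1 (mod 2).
1

Using the Chinese Remainder Theorem:
M = product of moduli = 6
For equation 1: M_1 = 2, 2 ≡ 2 (mod 3), inverse of 2 mod 3 is 2 (check: 2 × 2 = 4 ≡ 1 (mod 3))
For equation 2: M_2 = 3, 3 ≡ 1 (mod 2), inverse of 3 mod 2 is 1 (check: 1 × 1 = 1 ≡ 1 (mod 2))
Combine: x ≡ Σ r_i×M_i×(M_i⁻¹ mod m_i) = 1×2×2 + 1×3×1 = 4 + 3 = 7
7 mod 6 = 1
x ≡ 1 (mod 6)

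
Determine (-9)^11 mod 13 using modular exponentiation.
Using repeated squaring. (-9) ≡ 4 (mod 13). 11 = 8 + 2 + 1 (binary 1011). Repeated squaring mod 13: 4^1 ≡ 4; 4^2 ≡ 4² = 16 ≡ 3; 4^4 ≡ 3² = 9 ≡ 9; 4^8 ≡ 9² = 81 ≡ 3. Multiply: (-9)^11 ≡ 4^8 × 4^2 × 4^1 ≡ 3 × 3 × 4 (mod 13): 3 × 3 = 9 ≡ 9; 9 × 4 = 36 ≡ 10. So (-9)^11 ≡ 10 (mod 13).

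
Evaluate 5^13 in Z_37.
Using repeated squaring. 13 = 8 + 4 + 1 (binary 1101). Repeated squaring mod 37: 5^1 ≡ 5; 5^2 ≡ 5² = 25 ≡ 25; 5^4 ≡ 25² = 625 ≡ 33; 5^8 ≡ 33² = 1089 ≡ 16. Multiply: 5^13 = 5^8 × 5^4 × 5^1 ≡ 16 × 33 × 5 (mod 37): 16 × 33 = 528 ≡ 10; 10 × 5 = 50 ≡ 13. So 5^13 ≡ 13 (mod 37).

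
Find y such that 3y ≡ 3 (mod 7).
1

Since gcd(3, 7) = 1 divides 3, a solution exists.
Multiply both sides by the inverse of 3 mod 7:
  3^(-1) mod 7 = 5
  x ≡ 5 × 3 ≡ 15 ≡ 1 (mod 7)
Verification: 3 × 1 = 3 = 0 × 7 + 3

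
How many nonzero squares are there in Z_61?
For prime 61, there are (p-1)/2 = (61-1)/2 = 30 quadratic residues (excluding 0).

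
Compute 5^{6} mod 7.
1

Using successive squaring:
Binary expansion of 6: 110
Powers of 5 mod 7 (each is the square of the previous):
  5^1 ≡ 5 (mod 7)
  5^2 ≡ 5² = 25 ≡ 4 (mod 7)
  5^4 ≡ 4² = 16 ≡ 2 (mod 7)
6 = 4 + 2, so 5^6 = 5^4 × 5^2 ≡ 2 × 4 (mod 7)
Multiplying step by step:
  2 × 4 = 8 ≡ 1 (mod 7)
Result: 5^6 ≡ 1 (mod 7)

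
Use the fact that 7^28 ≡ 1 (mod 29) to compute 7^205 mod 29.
By Fermat: 7^{28} ≡ 1 (mod 29). 205 = 7×28 + 9. So 7^{205} ≡ 7^{9} ≡ 20 (mod 29)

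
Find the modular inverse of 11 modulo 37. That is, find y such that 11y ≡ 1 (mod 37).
27

Using Extended Euclidean Algorithm:
gcd(11, 37) = 1
Bezout coefficients: 11 × -10 + 37 × 3 = 1
So 11 × -10 ≡ 1 (mod 37)
The inverse is -10 mod 37 = 27
Verification: 11 × 27 = 297 = 8 × 37 + 1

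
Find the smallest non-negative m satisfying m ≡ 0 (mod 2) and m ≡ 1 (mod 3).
M = 2 × 3 = 6. M₁ = 3, y₁ ≡ 1 (mod 2). M₂ = 2, y₂ ≡ 2 (mod 3). m = 0×3×1 + 1×2×2 ≡ 4 (mod 6)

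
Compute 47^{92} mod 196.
109

Using successive squaring:
Binary expansion of 92: 1011100
Powers of 47 mod 196 (each is the square of the previous):
  47^1 ≡ 47 (mod 196)
  47^2 ≡ 47² = 2209 ≡ 53 (mod 196)
  47^4 ≡ 53² = 2809 ≡ 65 (mod 196)
  47^8 ≡ 65² = 4225 ≡ 109 (mod 196)
  47^16 ≡ 109² = 11881 ≡ 121 (mod 196)
  47^32 ≡ 121² = 14641 ≡ 137 (mod 196)
  47^64 ≡ 137² = 18769 ≡ 149 (mod 196)
92 = 64 + 16 + 8 + 4, so 47^92 = 47^64 × 47^16 × 47^8 × 47^4 ≡ 149 × 121 × 109 × 65 (mod 196)
Multiplying step by step:
  149 × 121 = 18029 ≡ 193 (mod 196)
  193 × 109 = 21037 ≡ 65 (mod 196)
  65 × 65 = 4225 ≡ 109 (mod 196)
Result: 47^92 ≡ 109 (mod 196)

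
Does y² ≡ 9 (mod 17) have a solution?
By Euler's criterion: 9^{8} ≡ 1 (mod 17). Since this equals 1, 9 is a QR.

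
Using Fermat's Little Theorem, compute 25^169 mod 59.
By Fermat: 25^{58} ≡ 1 (mod 59). 169 = 2×58 + 53. So 25^{169} ≡ 25^{53} ≡ 15 (mod 59)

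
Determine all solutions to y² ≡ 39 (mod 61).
The square roots of 39 mod 61 are 10 and 51. Verify: 10² = 100 ≡ 39 (mod 61)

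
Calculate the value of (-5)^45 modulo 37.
Using Fermat: (-5)^{36} ≡ 1 (mod 37). 45 ≡ 9 (mod 36). So (-5)^{45} ≡ (-5)^{9} ≡ 31 (mod 37)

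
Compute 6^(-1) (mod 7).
6

Using Extended Euclidean Algorithm:
gcd(6, 7) = 1
Bezout coefficients: 6 × -1 + 7 × 1 = 1
So 6 × -1 ≡ 1 (mod 7)
The inverse is -1 mod 7 = 6
Verification: 6 × 6 = 36 = 5 × 7 + 1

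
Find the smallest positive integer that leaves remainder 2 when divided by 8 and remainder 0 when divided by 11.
M = 8 × 11 = 88. M₁ = 11, y₁ ≡ 3 (mod 8). M₂ = 8, y₂ ≡ 7 (mod 11). n = 2×11×3 + 0×8×7 ≡ 66 (mod 88). The smallest positive such number is 66.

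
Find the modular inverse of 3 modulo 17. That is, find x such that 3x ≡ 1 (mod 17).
6

Using Extended Euclidean Algorithm:
gcd(3, 17) = 1
Bezout coefficients: 3 × 6 + 17 × -1 = 1
So 3 × 6 ≡ 1 (mod 17)
The inverse is 6 mod 17 = 6
Verification: 3 × 6 = 18 = 1 × 17 + 1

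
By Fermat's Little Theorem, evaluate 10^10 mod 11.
By Fermat's Little Theorem, 10^{10} ≡ 1 (mod 11) since 11 is prime and gcd(10, 11) = 1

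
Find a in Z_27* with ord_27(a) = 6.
8 has order 6 mod 27 since 8^{6} ≡ 1 (mod 27) and no smaller power works.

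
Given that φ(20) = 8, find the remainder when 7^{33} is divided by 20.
By Euler: 7^{8} ≡ 1 (mod 20) since gcd(7, 20) = 1. 33 = 4×8 + 1. So 7^{33} ≡ 7^{1} ≡ 7 (mod 20)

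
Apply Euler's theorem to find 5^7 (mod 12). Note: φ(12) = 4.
By Euler: 5^{4} ≡ 1 (mod 12) since gcd(5, 12) = 1. 7 = 1×4 + 3. So 5^{7} ≡ 5^{3} ≡ 5 (mod 12)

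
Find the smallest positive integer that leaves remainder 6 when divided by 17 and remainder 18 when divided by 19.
M = 17 × 19 = 323. M₁ = 19, y₁ ≡ 9 (mod 17). M₂ = 17, y₂ ≡ 9 (mod 19). x = 6×19×9 + 18×17×9 ≡ 227 (mod 323). The smallest positive such number is 227.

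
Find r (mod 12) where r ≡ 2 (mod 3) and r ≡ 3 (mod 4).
M = 3 × 4 = 12. M₁ = 4, y₁ ≡ 1 (mod 3). M₂ = 3, y₂ ≡ 3 (mod 4). r = 2×4×1 + 3×3×3 ≡ 11 (mod 12)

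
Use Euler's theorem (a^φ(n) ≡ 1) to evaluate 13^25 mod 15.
By Euler: 13^{8} ≡ 1 (mod 15) since gcd(13, 15) = 1. 25 = 3×8 + 1. So 13^{25} ≡ 13^{1} ≡ 13 (mod 15)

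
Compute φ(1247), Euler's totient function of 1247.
1176

Prime factorization: 1247 = 29 × 43
Using the formula φ(n) = n × Π(1 - 1/p) for each prime factor p:
φ(1247) = 1247 × (1 - 1/29) × (1 - 1/43)
φ(1247) = 1176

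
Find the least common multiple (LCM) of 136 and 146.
9928

First find GCD(136, 146) using the Euclidean algorithm:
136 = 0 × 146 + 136
146 = 1 × 136 + 10
136 = 13 × 10 + 6
10 = 1 × 6 + 4
6 = 1 × 4 + 2
4 = 2 × 2 + 0
GCD(136, 146) = 2

LCM formula: LCM(a, b) = (a × b) / GCD(a, b)
LCM(136, 146) = (136 × 146) / 2
LCM(136, 146) = 19856 / 2
LCM(136, 146) = 9928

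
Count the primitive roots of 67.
20

The number of primitive roots modulo p is φ(p-1) = φ(66)
φ(66) = 20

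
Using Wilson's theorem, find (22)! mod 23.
By Wilson's theorem, (22)! ≡ -1 ≡ 22 (mod 23)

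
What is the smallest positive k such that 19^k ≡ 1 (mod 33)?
Powers of 19 mod 33: 19^1≡19, 19^2≡31, 19^3≡28, 19^4≡4, 19^5≡10, 19^6≡25, 19^7≡13, 19^8≡16, 19^9≡7, 19^10≡1. Order = 10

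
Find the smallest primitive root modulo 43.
p - 1 = 42 has prime divisors 2, 3, 7. h is a primitive root mod 43 iff h^(42/q) ≢ 1 (mod 43) for each such q.
h = 2: 2^21 ≡ 42, 2^14 ≡ 1, 2^6 ≡ 21 (mod 43); 2^14 ≡ 1, so not a primitive root.
h = 3: 3^21 ≡ 42, 3^14 ≡ 36, 3^6 ≡ 41 (mod 43); none is 1, so 3 has order 42 and is a primitive root.
The smallest primitive root mod 43 is g = 3.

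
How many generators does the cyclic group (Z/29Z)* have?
12

The number of primitive roots modulo p is φ(p-1) = φ(28)
φ(28) = 12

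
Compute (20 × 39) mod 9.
6

(20 × 39) = 780
780 mod 9 = 6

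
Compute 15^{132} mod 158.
67

Using successive squaring:
Binary expansion of 132: 10000100
Powers of 15 mod 158 (each is the square of the previous):
  15^1 ≡ 15 (mod 158)
  15^2 ≡ 15² = 225 ≡ 67 (mod 158)
  15^4 ≡ 67² = 4489 ≡ 65 (mod 158)
  15^8 ≡ 65² = 4225 ≡ 117 (mod 158)
  15^16 ≡ 117² = 13689 ≡ 101 (mod 158)
  15^32 ≡ 101² = 10201 ≡ 89 (mod 158)
  15^64 ≡ 89² = 7921 ≡ 21 (mod 158)
  15^128 ≡ 21² = 441 ≡ 125 (mod 158)
132 = 128 + 4, so 15^132 = 15^128 × 15^4 ≡ 125 × 65 (mod 158)
Multiplying step by step:
  125 × 65 = 8125 ≡ 67 (mod 158)
Result: 15^132 ≡ 67 (mod 158)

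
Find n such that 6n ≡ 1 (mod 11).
6^(-1) ≡ 2 (mod 11). Verification: 6 × 2 = 12 ≡ 1 (mod 11)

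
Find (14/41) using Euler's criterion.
(14/41) = 14^{20} mod 41 = -1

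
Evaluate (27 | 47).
(27/47) = 27^{23} mod 47 = 1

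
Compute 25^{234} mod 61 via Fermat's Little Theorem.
58

By Fermat's Little Theorem, a^(p-1) ≡ 1 (mod p) for prime p and gcd(a, p) = 1
Here p = 61, so 25^60 ≡ 1 (mod 61)
We can reduce the exponent: 234 mod 60 = 54
So 25^234 ≡ 25^54 (mod 61)
Computing: 25^54 mod 61 = 58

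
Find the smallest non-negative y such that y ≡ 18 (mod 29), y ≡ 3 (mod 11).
47

Using the Chinese Remainder Theorem:
M = product of moduli = 319
For equation 1: M_1 = 11, 11 ≡ 11 (mod 29), inverse of 11 mod 29 is 8 (check: 11 × 8 = 88 ≡ 1 (mod 29))
For equation 2: M_2 = 29, 29 ≡ 7 (mod 11), inverse of 29 mod 11 is 8 (check: 7 × 8 = 56 ≡ 1 (mod 11))
Combine: y ≡ Σ r_i×M_i×(M_i⁻¹ mod m_i) = 18×11×8 + 3×29×8 = 1584 + 696 = 2280
2280 mod 319 = 47
y ≡ 47 (mod 319)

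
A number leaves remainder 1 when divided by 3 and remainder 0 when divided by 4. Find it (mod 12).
M = 3 × 4 = 12. M₁ = 4, y₁ ≡ 1 (mod 3). M₂ = 3, y₂ ≡ 3 (mod 4). n = 1×4×1 + 0×3×3 ≡ 4 (mod 12)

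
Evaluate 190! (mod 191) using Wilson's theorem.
By Wilson's theorem, (190)! ≡ -1 ≡ 190 (mod 191)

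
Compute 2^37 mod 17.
Using Fermat: 2^{16} ≡ 1 (mod 17). 37 ≡ 5 (mod 16). So 2^{37} ≡ 2^{5} ≡ 15 (mod 17)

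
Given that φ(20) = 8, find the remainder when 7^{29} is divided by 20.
By Euler: 7^{8} ≡ 1 (mod 20) since gcd(7, 20) = 1. 29 = 3×8 + 5. So 7^{29} ≡ 7^{5} ≡ 7 (mod 20)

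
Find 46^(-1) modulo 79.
67

Using Extended Euclidean Algorithm:
gcd(46, 79) = 1
Bezout coefficients: 46 × -12 + 79 × 7 = 1
So 46 × -12 ≡ 1 (mod 79)
The inverse is -12 mod 79 = 67
Verification: 46 × 67 = 3082 = 39 × 79 + 1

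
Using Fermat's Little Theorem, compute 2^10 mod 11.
By Fermat's Little Theorem, 2^{10} ≡ 1 (mod 11) since 11 is prime and gcd(2, 11) = 1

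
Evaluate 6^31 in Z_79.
Using repeated squaring. 31 = 16 + 8 + 4 + 2 + 1 (binary 11111). Repeated squaring mod 79: 6^1 ≡ 6; 6^2 ≡ 6² = 36 ≡ 36; 6^4 ≡ 36² = 1296 ≡ 32; 6^8 ≡ 32² = 1024 ≡ 76; 6^16 ≡ 76² = 5776 ≡ 9. Multiply: 6^31 = 6^16 × 6^8 × 6^4 × 6^2 × 6^1 ≡ 9 × 76 × 32 × 36 × 6 (mod 79): 9 × 76 = 684 ≡ 52; 52 × 32 = 1664 ≡ 5; 5 × 36 = 180 ≡ 22; 22 × 6 = 132 ≡ 53. So 6^31 ≡ 53 (mod 79).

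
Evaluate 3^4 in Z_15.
4 = 4 (binary 100). Repeated squaring mod 15: 3^1 ≡ 3; 3^2 ≡ 3² = 9 ≡ 9; 3^4 ≡ 9² = 81 ≡ 6. So 3^4 ≡ 6 (mod 15).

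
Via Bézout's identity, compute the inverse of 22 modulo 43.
Extended GCD: 22(2) + 43(-1) = 1. So 22^(-1) ≡ 2 ≡ 2 (mod 43). Verify: 22 × 2 = 44 ≡ 1 (mod 43)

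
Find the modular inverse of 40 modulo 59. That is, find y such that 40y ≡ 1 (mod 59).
31

Using Extended Euclidean Algorithm:
gcd(40, 59) = 1
Bezout coefficients: 40 × -28 + 59 × 19 = 1
So 40 × -28 ≡ 1 (mod 59)
The inverse is -28 mod 59 = 31
Verification: 40 × 31 = 1240 = 21 × 59 + 1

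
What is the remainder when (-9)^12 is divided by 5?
Using Fermat: (-9)^{4} ≡ 1 (mod 5). 12 ≡ 0 (mod 4). So (-9)^{12} ≡ (-9)^{0} ≡ 1 (mod 5)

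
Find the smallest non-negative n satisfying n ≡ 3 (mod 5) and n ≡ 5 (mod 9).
M = 5 × 9 = 45. M₁ = 9, y₁ ≡ 4 (mod 5). M₂ = 5, y₂ ≡ 2 (mod 9). n = 3×9×4 + 5×5×2 ≡ 23 (mod 45)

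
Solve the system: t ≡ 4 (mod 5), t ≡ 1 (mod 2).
M = 5 × 2 = 10. M₁ = 2, y₁ ≡ 3 (mod 5). M₂ = 5, y₂ ≡ 1 (mod 2). t = 4×2×3 + 1×5×1 ≡ 9 (mod 10)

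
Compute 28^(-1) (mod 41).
22

Using Extended Euclidean Algorithm:
gcd(28, 41) = 1
Bezout coefficients: 28 × -19 + 41 × 13 = 1
So 28 × -19 ≡ 1 (mod 41)
The inverse is -19 mod 41 = 22
Verification: 28 × 22 = 616 = 15 × 41 + 1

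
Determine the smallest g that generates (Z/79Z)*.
3

A primitive root g modulo p has order p-1 = 78
Prime divisors of 78: [2, 3, 13]
g is a primitive root iff g^(78/q) ≢ 1 (mod 79) for each prime divisor q
Testing small values:
  g = 2: 2^39 ≡ 1, 2^26 ≡ 23, 2^6 ≡ 64 (mod 79) → 2^39 ≡ 1, not primitive root
  g = 3: 3^39 ≡ 78, 3^26 ≡ 23, 3^6 ≡ 18 (mod 79) → none is 1, primitive root!
The smallest primitive root is 3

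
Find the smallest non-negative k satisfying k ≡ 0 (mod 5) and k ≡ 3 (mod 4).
M = 5 × 4 = 20. M₁ = 4, y₁ ≡ 4 (mod 5). M₂ = 5, y₂ ≡ 1 (mod 4). k = 0×4×4 + 3×5×1 ≡ 15 (mod 20)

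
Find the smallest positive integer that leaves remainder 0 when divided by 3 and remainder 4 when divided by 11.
M = 3 × 11 = 33. M₁ = 11, y₁ ≡ 2 (mod 3). M₂ = 3, y₂ ≡ 4 (mod 11). y = 0×11×2 + 4×3×4 ≡ 15 (mod 33). The smallest positive such number is 15.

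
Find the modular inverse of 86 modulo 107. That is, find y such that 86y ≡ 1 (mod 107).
56

Using Extended Euclidean Algorithm:
gcd(86, 107) = 1
Bezout coefficients: 86 × -51 + 107 × 41 = 1
So 86 × -51 ≡ 1 (mod 107)
The inverse is -51 mod 107 = 56
Verification: 86 × 56 = 4816 = 45 × 107 + 1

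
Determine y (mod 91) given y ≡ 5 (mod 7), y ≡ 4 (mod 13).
82

Using the Chinese Remainder Theorem:
M = product of moduli = 91
For equation 1: M_1 = 13, 13 ≡ 6 (mod 7), inverse of 13 mod 7 is 6 (check: 6 × 6 = 36 ≡ 1 (mod 7))
For equation 2: M_2 = 7, 7 ≡ 7 (mod 13), inverse of 7 mod 13 is 2 (check: 7 × 2 = 14 ≡ 1 (mod 13))
Combine: y ≡ Σ r_i×M_i×(M_i⁻¹ mod m_i) = 5×13×6 + 4×7×2 = 390 + 56 = 446
446 mod 91 = 82
y ≡ 82 (mod 91)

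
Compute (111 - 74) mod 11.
4

(111 - 74) = 37
37 mod 11 = 4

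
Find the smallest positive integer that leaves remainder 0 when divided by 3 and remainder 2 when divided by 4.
M = 3 × 4 = 12. M₁ = 4, y₁ ≡ 1 (mod 3). M₂ = 3, y₂ ≡ 3 (mod 4). r = 0×4×1 + 2×3×3 ≡ 6 (mod 12). The smallest positive such number is 6.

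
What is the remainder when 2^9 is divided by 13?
9 = 8 + 1 (binary 1001). Repeated squaring mod 13: 2^1 ≡ 2; 2^2 ≡ 2² = 4 ≡ 4; 2^4 ≡ 4² = 16 ≡ 3; 2^8 ≡ 3² = 9 ≡ 9. Multiply: 2^9 = 2^8 × 2^1 ≡ 9 × 2 (mod 13): 9 × 2 = 18 ≡ 5. So 2^9 ≡ 5 (mod 13).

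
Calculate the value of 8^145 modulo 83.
Using Fermat: 8^{82} ≡ 1 (mod 83). 145 ≡ 63 (mod 82). So 8^{145} ≡ 8^{63} ≡ 22 (mod 83)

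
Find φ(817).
756

Prime factorization: 817 = 19 × 43
Using the formula φ(n) = n × Π(1 - 1/p) for each prime factor p:
φ(817) = 817 × (1 - 1/19) × (1 - 1/43)
φ(817) = 756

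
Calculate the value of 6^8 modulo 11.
8 = 8 (binary 1000). Repeated squaring mod 11: 6^1 ≡ 6; 6^2 ≡ 6² = 36 ≡ 3; 6^4 ≡ 3² = 9 ≡ 9; 6^8 ≡ 9² = 81 ≡ 4. So 6^8 ≡ 4 (mod 11).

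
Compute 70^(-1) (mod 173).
70^(-1) ≡ 131 (mod 173). Verification: 70 × 131 = 9170 ≡ 1 (mod 173)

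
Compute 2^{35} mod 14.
4

Using successive squaring:
Binary expansion of 35: 100011
Powers of 2 mod 14 (each is the square of the previous):
  2^1 ≡ 2 (mod 14)
  2^2 ≡ 2² = 4 ≡ 4 (mod 14)
  2^4 ≡ 4² = 16 ≡ 2 (mod 14)
  2^8 ≡ 2² = 4 ≡ 4 (mod 14)
  2^16 ≡ 4² = 16 ≡ 2 (mod 14)
  2^32 ≡ 2² = 4 ≡ 4 (mod 14)
35 = 32 + 2 + 1, so 2^35 = 2^32 × 2^2 × 2^1 ≡ 4 × 4 × 2 (mod 14)
Multiplying step by step:
  4 × 4 = 16 ≡ 2 (mod 14)
  2 × 2 = 4 ≡ 4 (mod 14)
Result: 2^35 ≡ 4 (mod 14)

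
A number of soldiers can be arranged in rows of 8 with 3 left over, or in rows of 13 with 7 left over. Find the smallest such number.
M = 8 × 13 = 104. M₁ = 13, y₁ ≡ 5 (mod 8). M₂ = 8, y₂ ≡ 5 (mod 13). m = 3×13×5 + 7×8×5 ≡ 59 (mod 104). The smallest positive such number is 59.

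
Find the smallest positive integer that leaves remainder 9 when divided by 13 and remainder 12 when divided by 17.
M = 13 × 17 = 221. M₁ = 17, y₁ ≡ 10 (mod 13). M₂ = 13, y₂ ≡ 4 (mod 17). y = 9×17×10 + 12×13×4 ≡ 165 (mod 221). The smallest positive such number is 165.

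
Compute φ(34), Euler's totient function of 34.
16

Prime factorization: 34 = 2 × 17
Using the formula φ(n) = n × Π(1 - 1/p) for each prime factor p:
φ(34) = 34 × (1 - 1/2) × (1 - 1/17)
φ(34) = 16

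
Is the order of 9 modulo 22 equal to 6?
No, the actual order is 5, not 6.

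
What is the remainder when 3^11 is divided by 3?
Using repeated squaring. 3 ≡ 0 (mod 3). 11 = 8 + 2 + 1 (binary 1011). Repeated squaring mod 3: 0^1 ≡ 0; 0^2 ≡ 0² = 0 ≡ 0; 0^4 ≡ 0² = 0 ≡ 0; 0^8 ≡ 0² = 0 ≡ 0. Multiply: 3^11 ≡ 0^8 × 0^2 × 0^1 ≡ 0 × 0 × 0 (mod 3): 0 × 0 = 0 ≡ 0; 0 × 0 = 0 ≡ 0. So 3^11 ≡ 0 (mod 3).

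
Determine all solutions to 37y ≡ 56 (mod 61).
18

Since gcd(37, 61) = 1 divides 56, a solution exists.
Multiply both sides by the inverse of 37 mod 61:
  37^(-1) mod 61 = 33
  x ≡ 33 × 56 ≡ 1848 ≡ 18 (mod 61)
Verification: 37 × 18 = 666 = 10 × 61 + 56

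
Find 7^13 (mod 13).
Using Fermat: 7^{12} ≡ 1 (mod 13). 13 ≡ 1 (mod 12). So 7^{13} ≡ 7^{1} ≡ 7 (mod 13)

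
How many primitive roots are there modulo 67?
20

The number of primitive roots modulo p is φ(p-1) = φ(66)
φ(66) = 20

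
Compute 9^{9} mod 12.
9

Using successive squaring:
Binary expansion of 9: 1001
Powers of 9 mod 12 (each is the square of the previous):
  9^1 ≡ 9 (mod 12)
  9^2 ≡ 9² = 81 ≡ 9 (mod 12)
  9^4 ≡ 9² = 81 ≡ 9 (mod 12)
  9^8 ≡ 9² = 81 ≡ 9 (mod 12)
9 = 8 + 1, so 9^9 = 9^8 × 9^1 ≡ 9 × 9 (mod 12)
Multiplying step by step:
  9 × 9 = 81 ≡ 9 (mod 12)
Result: 9^9 ≡ 9 (mod 12)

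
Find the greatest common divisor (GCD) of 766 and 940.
2

Using the Euclidean algorithm:
766 = 0 × 940 + 766
940 = 1 × 766 + 174
766 = 4 × 174 + 70
174 = 2 × 70 + 34
70 = 2 × 34 + 2
34 = 17 × 2 + 0

GCD(766, 940) = 2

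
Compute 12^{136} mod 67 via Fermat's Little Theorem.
33

By Fermat's Little Theorem, a^(p-1) ≡ 1 (mod p) for prime p and gcd(a, p) = 1
Here p = 67, so 12^66 ≡ 1 (mod 67)
We can reduce the exponent: 136 mod 66 = 4
So 12^136 ≡ 12^4 (mod 67)
Computing: 12^4 mod 67 = 33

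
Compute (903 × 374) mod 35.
7

(903 × 374) = 337722
337722 mod 35 = 7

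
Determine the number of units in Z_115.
88

Prime factorization: 115 = 5 × 23
Using the formula φ(n) = n × Π(1 - 1/p) for each prime factor p:
φ(115) = 115 × (1 - 1/5) × (1 - 1/23)
φ(115) = 88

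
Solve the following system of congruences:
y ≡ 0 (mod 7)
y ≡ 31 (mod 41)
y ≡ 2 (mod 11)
728

Using the Chinese Remainder Theorem:
M = product of moduli = 3157
For equation 1: M_1 = 451, 451 ≡ 3 (mod 7), inverse of 451 mod 7 is 5 (check: 3 × 5 = 15 ≡ 1 (mod 7))
For equation 2: M_2 = 77, 77 ≡ 36 (mod 41), inverse of 77 mod 41 is 8 (check: 36 × 8 = 288 ≡ 1 (mod 41))
For equation 3: M_3 = 287, 287 ≡ 1 (mod 11), inverse of 287 mod 11 is 1 (check: 1 × 1 = 1 ≡ 1 (mod 11))
Combine: y ≡ Σ r_i×M_i×(M_i⁻¹ mod m_i) = 0×451×5 + 31×77×8 + 2×287×1 = 0 + 19096 + 574 = 19670
19670 mod 3157 = 728
y ≡ 728 (mod 3157)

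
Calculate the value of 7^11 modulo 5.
Using Fermat: 7^{4} ≡ 1 (mod 5). 11 ≡ 3 (mod 4). So 7^{11} ≡ 7^{3} ≡ 3 (mod 5)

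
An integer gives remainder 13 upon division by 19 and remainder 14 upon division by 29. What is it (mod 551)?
M = 19 × 29 = 551. M₁ = 29, y₁ ≡ 2 (mod 19). M₂ = 19, y₂ ≡ 26 (mod 29). z = 13×29×2 + 14×19×26 ≡ 507 (mod 551). The smallest positive such number is 507.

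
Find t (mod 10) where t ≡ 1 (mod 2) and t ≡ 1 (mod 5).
M = 2 × 5 = 10. M₁ = 5, y₁ ≡ 1 (mod 2). M₂ = 2, y₂ ≡ 3 (mod 5). t = 1×5×1 + 1×2×3 ≡ 1 (mod 10)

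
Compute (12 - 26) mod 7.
0

(12 - 26) = -14
-14 mod 7 = 0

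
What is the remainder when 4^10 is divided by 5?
10 = 8 + 2 (binary 1010). Repeated squaring mod 5: 4^1 ≡ 4; 4^2 ≡ 4² = 16 ≡ 1; 4^4 ≡ 1² = 1 ≡ 1; 4^8 ≡ 1² = 1 ≡ 1. Multiply: 4^10 = 4^8 × 4^2 ≡ 1 × 1 (mod 5): 1 × 1 = 1 ≡ 1. So 4^10 ≡ 1 (mod 5).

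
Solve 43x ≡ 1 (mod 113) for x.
92

Using Extended Euclidean Algorithm:
gcd(43, 113) = 1
Bezout coefficients: 43 × -21 + 113 × 8 = 1
So 43 × -21 ≡ 1 (mod 113)
The inverse is -21 mod 113 = 92
Verification: 43 × 92 = 3956 = 35 × 113 + 1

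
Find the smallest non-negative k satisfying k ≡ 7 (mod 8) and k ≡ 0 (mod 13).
M = 8 × 13 = 104. M₁ = 13, y₁ ≡ 5 (mod 8). M₂ = 8, y₂ ≡ 5 (mod 13). k = 7×13×5 + 0×8×5 ≡ 39 (mod 104)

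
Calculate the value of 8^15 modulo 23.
Using repeated squaring. 15 = 8 + 4 + 2 + 1 (binary 1111). Repeated squaring mod 23: 8^1 ≡ 8; 8^2 ≡ 8² = 64 ≡ 18; 8^4 ≡ 18² = 324 ≡ 2; 8^8 ≡ 2² = 4 ≡ 4. Multiply: 8^15 = 8^8 × 8^4 × 8^2 × 8^1 ≡ 4 × 2 × 18 × 8 (mod 23): 4 × 2 = 8 ≡ 8; 8 × 18 = 144 ≡ 6; 6 × 8 = 48 ≡ 2. So 8^15 ≡ 2 (mod 23).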